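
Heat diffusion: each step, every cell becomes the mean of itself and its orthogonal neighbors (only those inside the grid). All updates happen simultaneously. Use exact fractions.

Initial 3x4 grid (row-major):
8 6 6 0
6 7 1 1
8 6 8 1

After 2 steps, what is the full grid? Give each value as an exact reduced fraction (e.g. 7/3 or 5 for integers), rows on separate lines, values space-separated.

Answer: 62/9 82/15 127/30 19/9
1547/240 621/100 89/25 661/240
127/18 1387/240 1151/240 97/36

Derivation:
After step 1:
  20/3 27/4 13/4 7/3
  29/4 26/5 23/5 3/4
  20/3 29/4 4 10/3
After step 2:
  62/9 82/15 127/30 19/9
  1547/240 621/100 89/25 661/240
  127/18 1387/240 1151/240 97/36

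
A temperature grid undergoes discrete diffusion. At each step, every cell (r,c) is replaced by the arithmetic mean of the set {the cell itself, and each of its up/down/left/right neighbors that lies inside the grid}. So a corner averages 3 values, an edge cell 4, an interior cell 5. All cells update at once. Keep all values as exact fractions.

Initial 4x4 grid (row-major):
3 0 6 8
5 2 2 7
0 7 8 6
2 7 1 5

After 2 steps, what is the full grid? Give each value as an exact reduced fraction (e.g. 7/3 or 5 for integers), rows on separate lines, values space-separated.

Answer: 95/36 757/240 75/16 67/12
89/30 73/20 91/20 97/16
69/20 411/100 527/100 421/80
43/12 173/40 183/40 21/4

Derivation:
After step 1:
  8/3 11/4 4 7
  5/2 16/5 5 23/4
  7/2 24/5 24/5 13/2
  3 17/4 21/4 4
After step 2:
  95/36 757/240 75/16 67/12
  89/30 73/20 91/20 97/16
  69/20 411/100 527/100 421/80
  43/12 173/40 183/40 21/4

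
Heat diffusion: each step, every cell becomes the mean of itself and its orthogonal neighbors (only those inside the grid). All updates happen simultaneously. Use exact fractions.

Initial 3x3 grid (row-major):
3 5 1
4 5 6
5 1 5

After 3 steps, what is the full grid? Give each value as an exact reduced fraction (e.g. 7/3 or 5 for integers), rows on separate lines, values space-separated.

Answer: 943/240 9479/2400 2869/720
56749/14400 1493/375 6461/1600
8417/2160 14281/3600 2899/720

Derivation:
After step 1:
  4 7/2 4
  17/4 21/5 17/4
  10/3 4 4
After step 2:
  47/12 157/40 47/12
  947/240 101/25 329/80
  139/36 233/60 49/12
After step 3:
  943/240 9479/2400 2869/720
  56749/14400 1493/375 6461/1600
  8417/2160 14281/3600 2899/720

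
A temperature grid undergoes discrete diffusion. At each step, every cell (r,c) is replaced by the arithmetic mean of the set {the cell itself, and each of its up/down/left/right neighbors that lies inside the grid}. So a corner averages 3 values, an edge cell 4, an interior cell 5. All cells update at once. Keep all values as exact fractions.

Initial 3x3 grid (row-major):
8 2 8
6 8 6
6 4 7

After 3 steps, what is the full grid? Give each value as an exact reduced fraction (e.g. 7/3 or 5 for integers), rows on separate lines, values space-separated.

Answer: 6331/1080 44407/7200 12827/2160
11083/1800 8767/1500 10021/1600
12617/2160 29563/4800 6431/1080

Derivation:
After step 1:
  16/3 13/2 16/3
  7 26/5 29/4
  16/3 25/4 17/3
After step 2:
  113/18 671/120 229/36
  343/60 161/25 469/80
  223/36 449/80 115/18
After step 3:
  6331/1080 44407/7200 12827/2160
  11083/1800 8767/1500 10021/1600
  12617/2160 29563/4800 6431/1080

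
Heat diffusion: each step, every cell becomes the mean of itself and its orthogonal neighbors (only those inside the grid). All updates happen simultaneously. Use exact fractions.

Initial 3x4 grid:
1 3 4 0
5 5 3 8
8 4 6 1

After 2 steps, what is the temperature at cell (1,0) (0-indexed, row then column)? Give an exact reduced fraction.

Answer: 209/48

Derivation:
Step 1: cell (1,0) = 19/4
Step 2: cell (1,0) = 209/48
Full grid after step 2:
  11/3 51/16 299/80 19/6
  209/48 459/100 91/25 43/10
  97/18 227/48 389/80 23/6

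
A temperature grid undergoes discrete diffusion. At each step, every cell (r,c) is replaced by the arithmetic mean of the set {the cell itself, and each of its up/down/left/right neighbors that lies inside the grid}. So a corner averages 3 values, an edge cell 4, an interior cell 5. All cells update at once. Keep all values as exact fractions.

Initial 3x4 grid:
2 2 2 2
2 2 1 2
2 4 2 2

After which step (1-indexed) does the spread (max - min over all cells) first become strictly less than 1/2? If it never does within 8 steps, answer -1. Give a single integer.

Answer: 3

Derivation:
Step 1: max=8/3, min=7/4, spread=11/12
Step 2: max=577/240, min=11/6, spread=137/240
Step 3: max=5047/2160, min=673/360, spread=1009/2160
  -> spread < 1/2 first at step 3
Step 4: max=29249/12960, min=16421/8640, spread=1847/5184
Step 5: max=430741/194400, min=1000537/518400, spread=444317/1555200
Step 6: max=50860117/23328000, min=60875711/31104000, spread=4162667/18662400
Step 7: max=3018004583/1399680000, min=3691124509/1866240000, spread=199728961/1119744000
Step 8: max=179458591057/83980800000, min=223421915351/111974400000, spread=1902744727/13436928000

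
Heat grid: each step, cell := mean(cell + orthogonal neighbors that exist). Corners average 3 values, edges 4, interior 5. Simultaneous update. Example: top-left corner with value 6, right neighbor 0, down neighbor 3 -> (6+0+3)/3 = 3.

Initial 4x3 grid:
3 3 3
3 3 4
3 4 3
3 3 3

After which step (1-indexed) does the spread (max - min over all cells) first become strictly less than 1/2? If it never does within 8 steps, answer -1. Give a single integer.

Answer: 2

Derivation:
Step 1: max=7/2, min=3, spread=1/2
Step 2: max=809/240, min=3, spread=89/240
  -> spread < 1/2 first at step 2
Step 3: max=7907/2400, min=2489/800, spread=11/60
Step 4: max=703547/216000, min=67417/21600, spread=29377/216000
Step 5: max=874171/270000, min=1704517/540000, spread=1753/21600
Step 6: max=18547807/5760000, min=122978041/38880000, spread=71029/1244160
Step 7: max=12502716229/3888000000, min=7407423619/2332800000, spread=7359853/182250000
Step 8: max=66562144567/20736000000, min=148337335807/46656000000, spread=45679663/1492992000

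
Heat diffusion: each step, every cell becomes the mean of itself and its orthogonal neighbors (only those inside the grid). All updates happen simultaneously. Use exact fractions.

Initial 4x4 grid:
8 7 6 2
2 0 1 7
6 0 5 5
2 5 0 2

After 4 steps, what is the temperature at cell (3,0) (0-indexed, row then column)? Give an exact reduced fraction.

Answer: 191219/64800

Derivation:
Step 1: cell (3,0) = 13/3
Step 2: cell (3,0) = 103/36
Step 3: cell (3,0) = 6797/2160
Step 4: cell (3,0) = 191219/64800
Full grid after step 4:
  54029/12960 864229/216000 297799/72000 1943/480
  394367/108000 670843/180000 71427/20000 139477/36000
  359503/108000 545969/180000 594161/180000 356383/108000
  191219/64800 648971/216000 623771/216000 207347/64800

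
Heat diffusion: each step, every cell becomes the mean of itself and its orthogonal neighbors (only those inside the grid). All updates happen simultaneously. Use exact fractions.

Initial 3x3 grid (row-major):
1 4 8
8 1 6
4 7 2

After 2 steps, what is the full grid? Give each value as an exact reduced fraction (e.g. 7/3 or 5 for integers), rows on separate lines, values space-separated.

After step 1:
  13/3 7/2 6
  7/2 26/5 17/4
  19/3 7/2 5
After step 2:
  34/9 571/120 55/12
  581/120 399/100 409/80
  40/9 601/120 17/4

Answer: 34/9 571/120 55/12
581/120 399/100 409/80
40/9 601/120 17/4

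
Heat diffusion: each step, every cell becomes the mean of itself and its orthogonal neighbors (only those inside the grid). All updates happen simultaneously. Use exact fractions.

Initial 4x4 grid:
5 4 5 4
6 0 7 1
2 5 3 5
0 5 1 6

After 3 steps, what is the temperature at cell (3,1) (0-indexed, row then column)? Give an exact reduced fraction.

Step 1: cell (3,1) = 11/4
Step 2: cell (3,1) = 71/24
Step 3: cell (3,1) = 5819/1800
Full grid after step 3:
  371/90 781/200 7487/1800 4171/1080
  179/50 393/100 11191/3000 14479/3600
  2977/900 2473/750 3807/1000 4529/1200
  313/108 5819/1800 2107/600 1387/360

Answer: 5819/1800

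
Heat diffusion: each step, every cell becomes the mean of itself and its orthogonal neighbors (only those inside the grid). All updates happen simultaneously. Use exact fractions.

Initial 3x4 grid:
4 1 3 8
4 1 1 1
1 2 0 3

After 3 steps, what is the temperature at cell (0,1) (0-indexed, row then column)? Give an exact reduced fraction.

Step 1: cell (0,1) = 9/4
Step 2: cell (0,1) = 103/40
Step 3: cell (0,1) = 115/48
Full grid after step 3:
  227/90 115/48 219/80 2069/720
  3127/1440 1271/600 2479/1200 1465/576
  541/270 119/72 643/360 4127/2160

Answer: 115/48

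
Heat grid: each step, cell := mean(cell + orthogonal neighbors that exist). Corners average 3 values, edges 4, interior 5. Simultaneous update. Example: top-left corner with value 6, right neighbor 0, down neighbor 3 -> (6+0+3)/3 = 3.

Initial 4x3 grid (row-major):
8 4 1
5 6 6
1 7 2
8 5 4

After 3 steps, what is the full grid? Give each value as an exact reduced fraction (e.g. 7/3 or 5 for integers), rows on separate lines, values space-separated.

Answer: 2779/540 67591/14400 9661/2160
35923/7200 14737/3000 3881/900
37123/7200 27989/6000 16649/3600
10597/2160 8957/1800 4871/1080

Derivation:
After step 1:
  17/3 19/4 11/3
  5 28/5 15/4
  21/4 21/5 19/4
  14/3 6 11/3
After step 2:
  185/36 1181/240 73/18
  1291/240 233/50 533/120
  1147/240 129/25 491/120
  191/36 139/30 173/36
After step 3:
  2779/540 67591/14400 9661/2160
  35923/7200 14737/3000 3881/900
  37123/7200 27989/6000 16649/3600
  10597/2160 8957/1800 4871/1080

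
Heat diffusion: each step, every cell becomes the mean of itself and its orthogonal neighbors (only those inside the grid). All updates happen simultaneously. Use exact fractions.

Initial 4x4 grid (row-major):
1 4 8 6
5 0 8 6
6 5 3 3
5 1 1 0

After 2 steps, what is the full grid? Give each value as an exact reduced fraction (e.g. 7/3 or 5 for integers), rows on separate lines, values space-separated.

Answer: 115/36 1049/240 257/48 227/36
959/240 373/100 513/100 245/48
61/16 393/100 13/4 169/48
49/12 45/16 115/48 67/36

Derivation:
After step 1:
  10/3 13/4 13/2 20/3
  3 22/5 5 23/4
  21/4 3 4 3
  4 3 5/4 4/3
After step 2:
  115/36 1049/240 257/48 227/36
  959/240 373/100 513/100 245/48
  61/16 393/100 13/4 169/48
  49/12 45/16 115/48 67/36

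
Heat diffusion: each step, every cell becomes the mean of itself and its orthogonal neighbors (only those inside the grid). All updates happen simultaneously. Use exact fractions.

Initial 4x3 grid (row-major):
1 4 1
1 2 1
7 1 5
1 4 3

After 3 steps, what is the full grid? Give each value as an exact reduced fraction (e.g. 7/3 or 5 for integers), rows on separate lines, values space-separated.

Answer: 517/240 2641/1200 1481/720
2059/800 286/125 5927/2400
6607/2400 6001/2000 6457/2400
1163/360 14299/4800 287/90

Derivation:
After step 1:
  2 2 2
  11/4 9/5 9/4
  5/2 19/5 5/2
  4 9/4 4
After step 2:
  9/4 39/20 25/12
  181/80 63/25 171/80
  261/80 257/100 251/80
  35/12 281/80 35/12
After step 3:
  517/240 2641/1200 1481/720
  2059/800 286/125 5927/2400
  6607/2400 6001/2000 6457/2400
  1163/360 14299/4800 287/90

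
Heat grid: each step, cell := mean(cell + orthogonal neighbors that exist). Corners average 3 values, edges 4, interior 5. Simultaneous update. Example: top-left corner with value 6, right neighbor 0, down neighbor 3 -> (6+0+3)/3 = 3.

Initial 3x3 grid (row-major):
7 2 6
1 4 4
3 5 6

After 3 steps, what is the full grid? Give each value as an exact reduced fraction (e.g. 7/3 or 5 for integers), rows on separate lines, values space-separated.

After step 1:
  10/3 19/4 4
  15/4 16/5 5
  3 9/2 5
After step 2:
  71/18 917/240 55/12
  797/240 106/25 43/10
  15/4 157/40 29/6
After step 3:
  3991/1080 59719/14400 3049/720
  54919/14400 2941/750 5387/1200
  2639/720 10049/2400 1567/360

Answer: 3991/1080 59719/14400 3049/720
54919/14400 2941/750 5387/1200
2639/720 10049/2400 1567/360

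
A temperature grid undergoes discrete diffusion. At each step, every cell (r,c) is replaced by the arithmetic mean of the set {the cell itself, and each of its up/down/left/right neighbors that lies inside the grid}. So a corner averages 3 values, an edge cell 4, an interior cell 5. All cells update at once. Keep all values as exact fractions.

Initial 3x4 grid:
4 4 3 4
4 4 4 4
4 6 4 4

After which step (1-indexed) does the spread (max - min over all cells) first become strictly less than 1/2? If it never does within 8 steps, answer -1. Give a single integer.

Step 1: max=14/3, min=11/3, spread=1
Step 2: max=271/60, min=449/120, spread=31/40
Step 3: max=2371/540, min=4109/1080, spread=211/360
Step 4: max=34709/8100, min=126251/32400, spread=839/2160
  -> spread < 1/2 first at step 4
Step 5: max=4135667/972000, min=3813887/972000, spread=5363/16200
Step 6: max=30681821/7290000, min=115687859/29160000, spread=93859/388800
Step 7: max=1830723139/437400000, min=6980238331/1749600000, spread=4568723/23328000
Step 8: max=218463295627/52488000000, min=421200124379/104976000000, spread=8387449/55987200

Answer: 4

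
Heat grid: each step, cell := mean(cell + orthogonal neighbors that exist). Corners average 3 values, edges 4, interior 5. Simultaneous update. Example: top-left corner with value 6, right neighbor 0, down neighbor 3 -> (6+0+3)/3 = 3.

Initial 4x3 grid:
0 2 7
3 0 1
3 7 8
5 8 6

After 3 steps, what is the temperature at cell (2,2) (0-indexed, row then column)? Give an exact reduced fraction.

Step 1: cell (2,2) = 11/2
Step 2: cell (2,2) = 661/120
Step 3: cell (2,2) = 4651/900
Full grid after step 3:
  4921/2160 4229/1600 6851/2160
  5227/1800 6743/2000 1763/450
  1913/450 7111/1500 4651/900
  5641/1080 41113/7200 812/135

Answer: 4651/900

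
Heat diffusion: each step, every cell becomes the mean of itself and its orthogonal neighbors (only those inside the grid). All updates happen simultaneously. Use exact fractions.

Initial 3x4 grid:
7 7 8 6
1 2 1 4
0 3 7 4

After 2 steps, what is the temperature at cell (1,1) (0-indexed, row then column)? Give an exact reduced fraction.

Answer: 187/50

Derivation:
Step 1: cell (1,1) = 14/5
Step 2: cell (1,1) = 187/50
Full grid after step 2:
  9/2 193/40 219/40 61/12
  349/120 187/50 101/25 383/80
  41/18 653/240 323/80 25/6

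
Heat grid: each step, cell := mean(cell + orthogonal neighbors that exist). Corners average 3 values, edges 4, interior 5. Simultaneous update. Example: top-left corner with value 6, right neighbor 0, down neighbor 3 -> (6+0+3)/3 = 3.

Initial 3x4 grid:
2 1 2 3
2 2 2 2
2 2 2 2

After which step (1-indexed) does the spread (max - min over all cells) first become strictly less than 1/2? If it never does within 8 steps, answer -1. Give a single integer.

Step 1: max=7/3, min=5/3, spread=2/3
Step 2: max=79/36, min=433/240, spread=281/720
  -> spread < 1/2 first at step 2
Step 3: max=229/108, min=3943/2160, spread=637/2160
Step 4: max=1797659/864000, min=121093/64800, spread=549257/2592000
Step 5: max=106725121/51840000, min=3672391/1944000, spread=26384083/155520000
Step 6: max=6359851139/3110400000, min=111301417/58320000, spread=1271326697/9331200000
Step 7: max=379275287401/186624000000, min=840378541/437400000, spread=62141329723/559872000000
Step 8: max=22654686012059/11197440000000, min=202834601801/104976000000, spread=3056985459857/33592320000000

Answer: 2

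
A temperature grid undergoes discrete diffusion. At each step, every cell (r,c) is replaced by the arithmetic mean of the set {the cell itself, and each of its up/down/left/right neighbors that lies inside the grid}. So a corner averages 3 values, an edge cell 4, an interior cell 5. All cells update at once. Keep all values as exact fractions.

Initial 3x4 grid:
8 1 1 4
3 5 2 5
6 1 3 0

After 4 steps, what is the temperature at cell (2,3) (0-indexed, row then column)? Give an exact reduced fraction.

Step 1: cell (2,3) = 8/3
Step 2: cell (2,3) = 83/36
Step 3: cell (2,3) = 1453/540
Step 4: cell (2,3) = 338267/129600
Full grid after step 4:
  40861/10800 238409/72000 661907/216000 358567/129600
  1566889/432000 614801/180000 337309/120000 268397/96000
  59279/16200 681977/216000 625657/216000 338267/129600

Answer: 338267/129600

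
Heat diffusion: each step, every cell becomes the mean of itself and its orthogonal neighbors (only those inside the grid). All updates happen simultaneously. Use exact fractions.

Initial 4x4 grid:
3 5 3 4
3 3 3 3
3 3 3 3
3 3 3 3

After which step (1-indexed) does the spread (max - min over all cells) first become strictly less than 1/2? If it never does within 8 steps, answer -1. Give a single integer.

Answer: 3

Derivation:
Step 1: max=15/4, min=3, spread=3/4
Step 2: max=859/240, min=3, spread=139/240
Step 3: max=24659/7200, min=3, spread=3059/7200
  -> spread < 1/2 first at step 3
Step 4: max=728977/216000, min=1509/500, spread=77089/216000
Step 5: max=21518123/6480000, min=273407/90000, spread=1832819/6480000
Step 6: max=641318299/194400000, min=1321297/432000, spread=46734649/194400000
Step 7: max=19087328479/5832000000, min=49804523/16200000, spread=1157700199/5832000000
Step 8: max=569985154327/174960000000, min=30041921561/9720000000, spread=29230566229/174960000000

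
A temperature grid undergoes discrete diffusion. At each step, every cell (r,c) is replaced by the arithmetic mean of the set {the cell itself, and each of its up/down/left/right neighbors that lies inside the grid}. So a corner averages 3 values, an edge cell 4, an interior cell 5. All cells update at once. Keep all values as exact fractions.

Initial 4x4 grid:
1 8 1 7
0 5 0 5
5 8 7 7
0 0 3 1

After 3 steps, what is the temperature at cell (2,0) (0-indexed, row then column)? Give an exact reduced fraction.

Answer: 2939/900

Derivation:
Step 1: cell (2,0) = 13/4
Step 2: cell (2,0) = 19/6
Step 3: cell (2,0) = 2939/900
Full grid after step 3:
  2449/720 2937/800 29393/7200 4573/1080
  253/75 7699/2000 12469/3000 31853/7200
  2939/900 11027/3000 24919/6000 30781/7200
  631/216 11861/3600 13193/3600 1721/432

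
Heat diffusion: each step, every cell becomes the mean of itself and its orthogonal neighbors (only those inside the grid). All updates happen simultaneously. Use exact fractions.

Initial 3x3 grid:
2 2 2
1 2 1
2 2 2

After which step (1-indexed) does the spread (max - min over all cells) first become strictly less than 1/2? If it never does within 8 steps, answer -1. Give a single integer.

Answer: 1

Derivation:
Step 1: max=2, min=8/5, spread=2/5
  -> spread < 1/2 first at step 1
Step 2: max=91/50, min=401/240, spread=179/1200
Step 3: max=403/225, min=5177/3000, spread=589/9000
Step 4: max=318919/180000, min=1506449/864000, spread=121811/4320000
Step 5: max=1428577/810000, min=18908393/10800000, spread=417901/32400000
Step 6: max=1140936871/648000000, min=5458230641/3110400000, spread=91331699/15552000000
Step 7: max=5128744993/2916000000, min=68277345737/38880000000, spread=317762509/116640000000
Step 8: max=4101667991239/2332800000000, min=19673873113169/11197440000000, spread=70666223891/55987200000000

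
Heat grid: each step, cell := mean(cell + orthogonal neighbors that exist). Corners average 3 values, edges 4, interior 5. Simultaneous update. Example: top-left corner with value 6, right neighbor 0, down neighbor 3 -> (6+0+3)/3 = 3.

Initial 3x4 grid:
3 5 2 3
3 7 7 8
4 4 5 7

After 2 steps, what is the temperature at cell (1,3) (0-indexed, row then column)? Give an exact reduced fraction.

Answer: 461/80

Derivation:
Step 1: cell (1,3) = 25/4
Step 2: cell (1,3) = 461/80
Full grid after step 2:
  73/18 521/120 559/120 89/18
  1007/240 49/10 109/20 461/80
  155/36 1177/240 1393/240 56/9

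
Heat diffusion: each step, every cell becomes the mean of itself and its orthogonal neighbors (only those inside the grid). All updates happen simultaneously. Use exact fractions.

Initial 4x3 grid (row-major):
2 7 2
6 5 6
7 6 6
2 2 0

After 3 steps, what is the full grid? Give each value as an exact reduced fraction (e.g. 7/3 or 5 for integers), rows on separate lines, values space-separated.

After step 1:
  5 4 5
  5 6 19/4
  21/4 26/5 9/2
  11/3 5/2 8/3
After step 2:
  14/3 5 55/12
  85/16 499/100 81/16
  1147/240 469/100 1027/240
  137/36 421/120 29/9
After step 3:
  719/144 481/100 703/144
  11849/2400 5011/1000 3783/800
  33457/7200 3337/750 31057/7200
  8707/2160 27407/7200 7927/2160

Answer: 719/144 481/100 703/144
11849/2400 5011/1000 3783/800
33457/7200 3337/750 31057/7200
8707/2160 27407/7200 7927/2160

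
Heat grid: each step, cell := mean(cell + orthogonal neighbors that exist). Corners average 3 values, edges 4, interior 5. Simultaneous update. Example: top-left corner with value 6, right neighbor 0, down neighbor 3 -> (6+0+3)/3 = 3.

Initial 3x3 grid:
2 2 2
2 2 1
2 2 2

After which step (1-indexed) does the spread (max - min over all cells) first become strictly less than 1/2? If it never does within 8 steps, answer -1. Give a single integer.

Answer: 1

Derivation:
Step 1: max=2, min=5/3, spread=1/3
  -> spread < 1/2 first at step 1
Step 2: max=2, min=413/240, spread=67/240
Step 3: max=393/200, min=3883/2160, spread=1807/10800
Step 4: max=10439/5400, min=1570037/864000, spread=33401/288000
Step 5: max=1036609/540000, min=14322067/7776000, spread=3025513/38880000
Step 6: max=54844051/28800000, min=5755873133/3110400000, spread=53531/995328
Step 7: max=14760883949/7776000000, min=347215074151/186624000000, spread=450953/11943936
Step 8: max=1765231389481/933120000000, min=20885976439397/11197440000000, spread=3799043/143327232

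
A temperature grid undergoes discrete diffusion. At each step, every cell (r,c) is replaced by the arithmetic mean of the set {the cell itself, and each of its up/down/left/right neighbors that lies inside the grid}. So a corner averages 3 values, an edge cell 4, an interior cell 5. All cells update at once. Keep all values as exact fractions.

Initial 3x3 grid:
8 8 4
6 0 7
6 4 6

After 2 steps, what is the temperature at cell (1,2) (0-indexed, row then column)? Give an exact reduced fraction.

Answer: 85/16

Derivation:
Step 1: cell (1,2) = 17/4
Step 2: cell (1,2) = 85/16
Full grid after step 2:
  52/9 71/12 187/36
  17/3 93/20 85/16
  43/9 5 167/36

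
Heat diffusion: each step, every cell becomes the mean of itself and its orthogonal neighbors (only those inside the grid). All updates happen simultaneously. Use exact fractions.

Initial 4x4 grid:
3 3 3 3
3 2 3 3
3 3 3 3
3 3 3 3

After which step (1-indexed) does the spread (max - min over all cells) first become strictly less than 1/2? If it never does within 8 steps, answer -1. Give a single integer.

Answer: 1

Derivation:
Step 1: max=3, min=11/4, spread=1/4
  -> spread < 1/2 first at step 1
Step 2: max=3, min=139/50, spread=11/50
Step 3: max=3, min=6833/2400, spread=367/2400
Step 4: max=1787/600, min=30829/10800, spread=1337/10800
Step 5: max=53531/18000, min=930331/324000, spread=33227/324000
Step 6: max=319951/108000, min=27945673/9720000, spread=849917/9720000
Step 7: max=4791467/1620000, min=841085653/291600000, spread=21378407/291600000
Step 8: max=1434311657/486000000, min=25277537629/8748000000, spread=540072197/8748000000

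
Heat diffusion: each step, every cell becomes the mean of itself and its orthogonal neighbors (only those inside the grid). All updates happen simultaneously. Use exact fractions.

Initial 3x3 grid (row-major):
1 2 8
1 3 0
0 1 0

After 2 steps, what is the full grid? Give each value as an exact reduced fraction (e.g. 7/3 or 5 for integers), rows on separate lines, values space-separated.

Answer: 73/36 287/120 115/36
93/80 99/50 469/240
35/36 17/20 49/36

Derivation:
After step 1:
  4/3 7/2 10/3
  5/4 7/5 11/4
  2/3 1 1/3
After step 2:
  73/36 287/120 115/36
  93/80 99/50 469/240
  35/36 17/20 49/36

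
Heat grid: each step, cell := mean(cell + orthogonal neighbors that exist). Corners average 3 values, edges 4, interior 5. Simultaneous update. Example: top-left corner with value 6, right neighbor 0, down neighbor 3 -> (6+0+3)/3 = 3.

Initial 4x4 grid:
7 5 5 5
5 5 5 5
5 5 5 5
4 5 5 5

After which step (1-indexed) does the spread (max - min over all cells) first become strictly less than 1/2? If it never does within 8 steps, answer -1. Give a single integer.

Step 1: max=17/3, min=14/3, spread=1
Step 2: max=50/9, min=85/18, spread=5/6
Step 3: max=2315/432, min=131/27, spread=73/144
Step 4: max=68657/12960, min=3959/810, spread=1771/4320
  -> spread < 1/2 first at step 4
Step 5: max=2033171/388800, min=6386861/1296000, spread=1171127/3888000
Step 6: max=60577229/11664000, min=192692237/38880000, spread=27695579/116640000
Step 7: max=1805936747/349920000, min=5798034629/1166400000, spread=665263583/3499200000
Step 8: max=53952140717/10497600000, min=58100580623/11664000000, spread=16616181563/104976000000

Answer: 4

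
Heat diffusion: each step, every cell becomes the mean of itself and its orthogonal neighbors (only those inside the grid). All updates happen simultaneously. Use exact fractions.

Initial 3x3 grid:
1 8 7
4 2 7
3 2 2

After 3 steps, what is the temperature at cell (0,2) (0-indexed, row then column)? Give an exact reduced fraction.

Step 1: cell (0,2) = 22/3
Step 2: cell (0,2) = 49/9
Step 3: cell (0,2) = 2819/540
Full grid after step 3:
  566/135 32551/7200 2819/540
  24551/7200 25049/6000 10567/2400
  2297/720 47177/14400 8551/2160

Answer: 2819/540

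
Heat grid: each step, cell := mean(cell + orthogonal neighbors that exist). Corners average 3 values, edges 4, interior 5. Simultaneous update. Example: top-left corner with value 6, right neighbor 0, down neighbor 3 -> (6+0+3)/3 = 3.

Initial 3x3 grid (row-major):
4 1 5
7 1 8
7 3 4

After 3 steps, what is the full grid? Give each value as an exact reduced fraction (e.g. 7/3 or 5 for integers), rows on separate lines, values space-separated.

Answer: 295/72 11239/2880 1781/432
12319/2880 5173/1200 6077/1440
1003/216 12739/2880 217/48

Derivation:
After step 1:
  4 11/4 14/3
  19/4 4 9/2
  17/3 15/4 5
After step 2:
  23/6 185/48 143/36
  221/48 79/20 109/24
  85/18 221/48 53/12
After step 3:
  295/72 11239/2880 1781/432
  12319/2880 5173/1200 6077/1440
  1003/216 12739/2880 217/48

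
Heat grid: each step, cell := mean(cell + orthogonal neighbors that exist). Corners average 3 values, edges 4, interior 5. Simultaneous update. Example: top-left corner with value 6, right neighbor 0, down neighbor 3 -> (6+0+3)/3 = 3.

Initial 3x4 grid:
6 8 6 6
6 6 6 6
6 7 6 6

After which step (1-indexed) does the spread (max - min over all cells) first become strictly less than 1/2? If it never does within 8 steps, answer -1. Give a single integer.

Answer: 3

Derivation:
Step 1: max=20/3, min=6, spread=2/3
Step 2: max=197/30, min=6, spread=17/30
Step 3: max=871/135, min=437/72, spread=413/1080
  -> spread < 1/2 first at step 3
Step 4: max=25831/4050, min=18391/3000, spread=20063/81000
Step 5: max=6194471/972000, min=1991647/324000, spread=21953/97200
Step 6: max=184968677/29160000, min=15010771/2430000, spread=193577/1166400
Step 7: max=11077673443/1749600000, min=1804946953/291600000, spread=9919669/69984000
Step 8: max=663058244387/104976000000, min=13570935469/2187000000, spread=18645347/167961600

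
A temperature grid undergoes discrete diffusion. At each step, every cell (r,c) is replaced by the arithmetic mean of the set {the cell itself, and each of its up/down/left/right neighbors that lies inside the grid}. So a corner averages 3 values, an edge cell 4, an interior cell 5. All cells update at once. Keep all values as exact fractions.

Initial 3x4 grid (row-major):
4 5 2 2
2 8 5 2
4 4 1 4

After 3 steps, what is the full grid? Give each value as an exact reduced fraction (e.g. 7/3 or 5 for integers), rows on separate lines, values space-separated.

Answer: 9043/2160 29389/7200 8573/2400 367/120
10073/2400 4067/1000 21347/6000 44893/14400
8693/2160 28439/7200 25469/7200 416/135

Derivation:
After step 1:
  11/3 19/4 7/2 2
  9/2 24/5 18/5 13/4
  10/3 17/4 7/2 7/3
After step 2:
  155/36 1003/240 277/80 35/12
  163/40 219/50 373/100 671/240
  145/36 953/240 821/240 109/36
After step 3:
  9043/2160 29389/7200 8573/2400 367/120
  10073/2400 4067/1000 21347/6000 44893/14400
  8693/2160 28439/7200 25469/7200 416/135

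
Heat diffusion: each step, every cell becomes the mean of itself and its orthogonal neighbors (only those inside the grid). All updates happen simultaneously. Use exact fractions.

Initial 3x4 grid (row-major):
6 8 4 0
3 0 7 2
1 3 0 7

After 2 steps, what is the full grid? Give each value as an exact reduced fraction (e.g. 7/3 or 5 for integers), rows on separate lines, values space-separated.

Answer: 38/9 1147/240 277/80 43/12
147/40 74/25 99/25 29/10
35/18 707/240 217/80 15/4

Derivation:
After step 1:
  17/3 9/2 19/4 2
  5/2 21/5 13/5 4
  7/3 1 17/4 3
After step 2:
  38/9 1147/240 277/80 43/12
  147/40 74/25 99/25 29/10
  35/18 707/240 217/80 15/4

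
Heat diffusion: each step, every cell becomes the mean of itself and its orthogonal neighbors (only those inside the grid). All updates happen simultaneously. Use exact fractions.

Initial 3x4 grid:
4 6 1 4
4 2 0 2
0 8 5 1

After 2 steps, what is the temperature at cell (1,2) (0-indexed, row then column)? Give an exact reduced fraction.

Answer: 14/5

Derivation:
Step 1: cell (1,2) = 2
Step 2: cell (1,2) = 14/5
Full grid after step 2:
  125/36 11/3 31/12 41/18
  91/24 31/10 14/5 35/16
  41/12 61/16 143/48 95/36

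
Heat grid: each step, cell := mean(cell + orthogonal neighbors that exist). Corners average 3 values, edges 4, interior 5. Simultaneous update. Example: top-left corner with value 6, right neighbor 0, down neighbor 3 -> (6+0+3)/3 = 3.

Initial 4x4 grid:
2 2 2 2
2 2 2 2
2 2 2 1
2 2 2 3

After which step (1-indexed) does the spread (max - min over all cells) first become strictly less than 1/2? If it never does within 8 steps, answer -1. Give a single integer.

Answer: 2

Derivation:
Step 1: max=9/4, min=7/4, spread=1/2
Step 2: max=25/12, min=151/80, spread=47/240
  -> spread < 1/2 first at step 2
Step 3: max=4901/2400, min=4591/2400, spread=31/240
Step 4: max=48469/24000, min=41911/21600, spread=17111/216000
Step 5: max=434189/216000, min=4216927/2160000, spread=124963/2160000
Step 6: max=8657363/4320000, min=38029447/19440000, spread=1857373/38880000
Step 7: max=77865817/38880000, min=1831693/933120, spread=2317913/58320000
Step 8: max=11659813247/5832000000, min=34393794511/17496000000, spread=58564523/1749600000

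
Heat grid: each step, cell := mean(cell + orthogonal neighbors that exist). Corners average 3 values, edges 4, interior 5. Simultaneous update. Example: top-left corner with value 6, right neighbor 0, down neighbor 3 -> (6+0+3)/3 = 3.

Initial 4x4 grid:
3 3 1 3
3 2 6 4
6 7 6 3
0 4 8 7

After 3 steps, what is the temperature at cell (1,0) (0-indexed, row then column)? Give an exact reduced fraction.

Answer: 143/40

Derivation:
Step 1: cell (1,0) = 7/2
Step 2: cell (1,0) = 147/40
Step 3: cell (1,0) = 143/40
Full grid after step 3:
  293/90 77/24 247/72 3659/1080
  143/40 491/125 12041/3000 3001/720
  7403/1800 541/120 101/20 6023/1200
  923/216 17461/3600 6463/1200 67/12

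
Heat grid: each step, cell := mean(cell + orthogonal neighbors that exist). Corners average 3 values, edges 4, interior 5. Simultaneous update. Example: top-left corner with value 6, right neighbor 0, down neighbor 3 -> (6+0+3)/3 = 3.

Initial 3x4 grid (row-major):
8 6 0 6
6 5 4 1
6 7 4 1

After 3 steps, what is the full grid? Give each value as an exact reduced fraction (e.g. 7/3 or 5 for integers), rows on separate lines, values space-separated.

After step 1:
  20/3 19/4 4 7/3
  25/4 28/5 14/5 3
  19/3 11/2 4 2
After step 2:
  53/9 1261/240 833/240 28/9
  497/80 249/50 97/25 38/15
  217/36 643/120 143/40 3
After step 3:
  781/135 35269/7200 28289/7200 6563/2160
  27731/4800 5137/1000 22127/6000 1409/450
  12671/2160 17947/3600 593/150 1093/360

Answer: 781/135 35269/7200 28289/7200 6563/2160
27731/4800 5137/1000 22127/6000 1409/450
12671/2160 17947/3600 593/150 1093/360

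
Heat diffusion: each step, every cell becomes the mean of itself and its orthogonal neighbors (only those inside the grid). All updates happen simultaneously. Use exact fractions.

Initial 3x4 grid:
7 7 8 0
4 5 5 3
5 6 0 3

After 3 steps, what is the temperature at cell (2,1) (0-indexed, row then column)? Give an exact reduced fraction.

Step 1: cell (2,1) = 4
Step 2: cell (2,1) = 179/40
Step 3: cell (2,1) = 1777/400
Full grid after step 3:
  86/15 13087/2400 33601/7200 4271/1080
  8513/1600 4993/1000 1558/375 49967/14400
  1171/240 1777/400 741/200 2239/720

Answer: 1777/400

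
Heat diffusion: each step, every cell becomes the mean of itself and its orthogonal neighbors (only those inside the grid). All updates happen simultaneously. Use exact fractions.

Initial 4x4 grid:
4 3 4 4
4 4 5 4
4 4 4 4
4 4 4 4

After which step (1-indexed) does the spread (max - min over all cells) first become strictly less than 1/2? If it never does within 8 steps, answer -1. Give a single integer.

Answer: 2

Derivation:
Step 1: max=17/4, min=11/3, spread=7/12
Step 2: max=413/100, min=137/36, spread=73/225
  -> spread < 1/2 first at step 2
Step 3: max=9863/2400, min=1667/432, spread=5417/21600
Step 4: max=6529/1600, min=252637/64800, spread=943/5184
Step 5: max=8785391/2160000, min=7634263/1944000, spread=2725889/19440000
Step 6: max=29242171/7200000, min=230103541/58320000, spread=67580441/583200000
Step 7: max=788179693/194400000, min=1385779307/349920000, spread=82360351/874800000
Step 8: max=23617878991/5832000000, min=208411755277/52488000000, spread=2074577821/26244000000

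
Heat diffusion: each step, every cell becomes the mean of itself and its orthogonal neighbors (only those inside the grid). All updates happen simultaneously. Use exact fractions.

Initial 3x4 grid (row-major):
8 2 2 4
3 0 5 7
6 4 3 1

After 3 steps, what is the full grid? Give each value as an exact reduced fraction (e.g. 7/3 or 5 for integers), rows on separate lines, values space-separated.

After step 1:
  13/3 3 13/4 13/3
  17/4 14/5 17/5 17/4
  13/3 13/4 13/4 11/3
After step 2:
  139/36 803/240 839/240 71/18
  943/240 167/50 339/100 313/80
  71/18 409/120 407/120 67/18
After step 3:
  4009/1080 25277/7200 25517/7200 4087/1080
  54269/14400 1306/375 1753/500 17963/4800
  8123/2160 3169/900 12521/3600 7939/2160

Answer: 4009/1080 25277/7200 25517/7200 4087/1080
54269/14400 1306/375 1753/500 17963/4800
8123/2160 3169/900 12521/3600 7939/2160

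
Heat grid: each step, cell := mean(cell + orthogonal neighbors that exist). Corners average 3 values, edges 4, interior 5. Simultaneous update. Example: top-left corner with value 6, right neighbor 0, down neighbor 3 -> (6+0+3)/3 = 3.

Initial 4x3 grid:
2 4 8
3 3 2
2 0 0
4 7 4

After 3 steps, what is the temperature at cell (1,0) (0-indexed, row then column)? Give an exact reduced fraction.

Answer: 6971/2400

Derivation:
Step 1: cell (1,0) = 5/2
Step 2: cell (1,0) = 203/80
Step 3: cell (1,0) = 6971/2400
Full grid after step 3:
  281/90 49841/14400 953/270
  6971/2400 17389/6000 22813/7200
  20363/7200 5813/2000 19963/7200
  3547/1080 14897/4800 3317/1080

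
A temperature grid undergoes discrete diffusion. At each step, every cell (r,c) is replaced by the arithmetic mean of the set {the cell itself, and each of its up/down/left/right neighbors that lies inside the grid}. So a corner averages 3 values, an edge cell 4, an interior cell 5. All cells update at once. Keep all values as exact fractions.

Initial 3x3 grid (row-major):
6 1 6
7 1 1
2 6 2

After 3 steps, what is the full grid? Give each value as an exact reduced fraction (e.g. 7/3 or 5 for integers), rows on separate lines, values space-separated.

After step 1:
  14/3 7/2 8/3
  4 16/5 5/2
  5 11/4 3
After step 2:
  73/18 421/120 26/9
  253/60 319/100 341/120
  47/12 279/80 11/4
After step 3:
  4241/1080 24557/7200 1663/540
  13841/3600 20693/6000 21007/7200
  2789/720 16013/4800 2179/720

Answer: 4241/1080 24557/7200 1663/540
13841/3600 20693/6000 21007/7200
2789/720 16013/4800 2179/720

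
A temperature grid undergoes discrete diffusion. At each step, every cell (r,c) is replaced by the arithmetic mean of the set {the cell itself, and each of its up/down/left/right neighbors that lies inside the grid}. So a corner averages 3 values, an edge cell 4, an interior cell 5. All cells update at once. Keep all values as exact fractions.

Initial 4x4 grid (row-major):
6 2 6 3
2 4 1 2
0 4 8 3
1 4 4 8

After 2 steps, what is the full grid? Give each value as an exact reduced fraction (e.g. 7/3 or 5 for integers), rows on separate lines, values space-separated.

Answer: 65/18 403/120 461/120 107/36
641/240 183/50 321/100 461/120
125/48 78/25 469/100 33/8
20/9 179/48 73/16 65/12

Derivation:
After step 1:
  10/3 9/2 3 11/3
  3 13/5 21/5 9/4
  7/4 4 4 21/4
  5/3 13/4 6 5
After step 2:
  65/18 403/120 461/120 107/36
  641/240 183/50 321/100 461/120
  125/48 78/25 469/100 33/8
  20/9 179/48 73/16 65/12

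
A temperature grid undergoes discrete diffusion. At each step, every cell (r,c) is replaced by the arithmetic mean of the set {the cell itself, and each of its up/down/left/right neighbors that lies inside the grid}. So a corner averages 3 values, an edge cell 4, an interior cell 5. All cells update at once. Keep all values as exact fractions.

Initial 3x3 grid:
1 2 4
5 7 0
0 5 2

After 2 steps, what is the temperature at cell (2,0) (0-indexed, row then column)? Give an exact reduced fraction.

Step 1: cell (2,0) = 10/3
Step 2: cell (2,0) = 121/36
Full grid after step 2:
  113/36 359/120 35/12
  261/80 173/50 683/240
  121/36 389/120 109/36

Answer: 121/36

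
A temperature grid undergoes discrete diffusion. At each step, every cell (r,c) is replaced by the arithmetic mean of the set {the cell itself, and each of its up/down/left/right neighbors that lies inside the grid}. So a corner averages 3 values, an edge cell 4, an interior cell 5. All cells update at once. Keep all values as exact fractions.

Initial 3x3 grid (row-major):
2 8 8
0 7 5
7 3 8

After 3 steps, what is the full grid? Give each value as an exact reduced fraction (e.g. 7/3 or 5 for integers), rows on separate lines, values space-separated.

After step 1:
  10/3 25/4 7
  4 23/5 7
  10/3 25/4 16/3
After step 2:
  163/36 1271/240 27/4
  229/60 281/50 359/60
  163/36 1171/240 223/36
After step 3:
  9821/2160 79897/14400 4327/720
  16643/3600 5119/1000 22093/3600
  9521/2160 76397/14400 12281/2160

Answer: 9821/2160 79897/14400 4327/720
16643/3600 5119/1000 22093/3600
9521/2160 76397/14400 12281/2160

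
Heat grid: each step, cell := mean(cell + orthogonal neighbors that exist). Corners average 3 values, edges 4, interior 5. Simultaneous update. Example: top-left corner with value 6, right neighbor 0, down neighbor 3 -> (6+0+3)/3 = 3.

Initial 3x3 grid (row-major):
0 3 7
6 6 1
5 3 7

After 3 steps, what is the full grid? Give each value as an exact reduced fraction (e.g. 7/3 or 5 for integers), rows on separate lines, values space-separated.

After step 1:
  3 4 11/3
  17/4 19/5 21/4
  14/3 21/4 11/3
After step 2:
  15/4 217/60 155/36
  943/240 451/100 983/240
  85/18 1043/240 85/18
After step 3:
  2711/720 3641/900 8653/2160
  60881/14400 8199/2000 63481/14400
  4679/1080 65881/14400 4739/1080

Answer: 2711/720 3641/900 8653/2160
60881/14400 8199/2000 63481/14400
4679/1080 65881/14400 4739/1080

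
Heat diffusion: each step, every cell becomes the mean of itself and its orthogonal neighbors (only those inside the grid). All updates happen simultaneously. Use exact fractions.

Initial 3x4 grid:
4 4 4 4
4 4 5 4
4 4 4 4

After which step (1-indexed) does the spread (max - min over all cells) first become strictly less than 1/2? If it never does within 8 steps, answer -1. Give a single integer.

Answer: 1

Derivation:
Step 1: max=17/4, min=4, spread=1/4
  -> spread < 1/2 first at step 1
Step 2: max=423/100, min=4, spread=23/100
Step 3: max=20011/4800, min=1613/400, spread=131/960
Step 4: max=179351/43200, min=29191/7200, spread=841/8640
Step 5: max=71662051/17280000, min=5853373/1440000, spread=56863/691200
Step 6: max=643614341/155520000, min=52829543/12960000, spread=386393/6220800
Step 7: max=257225723131/62208000000, min=21156358813/5184000000, spread=26795339/497664000
Step 8: max=15413735714129/3732480000000, min=1271246149667/311040000000, spread=254051069/5971968000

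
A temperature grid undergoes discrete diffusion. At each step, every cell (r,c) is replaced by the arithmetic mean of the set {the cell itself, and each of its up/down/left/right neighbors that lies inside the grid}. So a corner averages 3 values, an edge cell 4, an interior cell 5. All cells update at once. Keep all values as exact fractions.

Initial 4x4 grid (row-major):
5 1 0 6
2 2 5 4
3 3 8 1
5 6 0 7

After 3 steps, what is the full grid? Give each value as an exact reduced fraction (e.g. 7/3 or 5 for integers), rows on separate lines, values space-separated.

Answer: 5761/2160 1273/450 2791/900 473/135
22363/7200 739/240 5387/1500 1643/450
25099/7200 5773/1500 22357/6000 3707/900
544/135 27709/7200 30301/7200 8479/2160

Derivation:
After step 1:
  8/3 2 3 10/3
  3 13/5 19/5 4
  13/4 22/5 17/5 5
  14/3 7/2 21/4 8/3
After step 2:
  23/9 77/30 91/30 31/9
  691/240 79/25 84/25 121/30
  919/240 343/100 437/100 113/30
  137/36 1069/240 889/240 155/36
After step 3:
  5761/2160 1273/450 2791/900 473/135
  22363/7200 739/240 5387/1500 1643/450
  25099/7200 5773/1500 22357/6000 3707/900
  544/135 27709/7200 30301/7200 8479/2160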